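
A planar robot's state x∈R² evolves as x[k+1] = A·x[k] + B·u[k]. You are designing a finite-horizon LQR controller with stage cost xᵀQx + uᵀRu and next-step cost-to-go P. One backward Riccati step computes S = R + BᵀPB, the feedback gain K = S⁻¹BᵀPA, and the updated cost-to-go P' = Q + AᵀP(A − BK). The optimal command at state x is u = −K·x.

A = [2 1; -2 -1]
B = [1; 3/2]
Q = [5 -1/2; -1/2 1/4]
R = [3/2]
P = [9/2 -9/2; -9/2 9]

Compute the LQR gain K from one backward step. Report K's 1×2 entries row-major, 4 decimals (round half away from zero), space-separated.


BᵀP = [-2.2500 9.0000]
S = R + BᵀPB = [3/2] + [11.2500] = [12.7500]
BᵀPA = [-22.5000 -11.2500]
K = S⁻¹·BᵀPA = [-1.7647 -0.8824]
A−BK = [3.7647 1.8824; 0.6471 0.3235]
AᵀP(A−BK) = [50.2941 25.1471; 25.1471 12.5735]
P' = Q + AᵀP(A−BK) = [55.2941 24.6471; 24.6471 12.8235]
tr(P') = 68.1176

-1.7647 -0.8824


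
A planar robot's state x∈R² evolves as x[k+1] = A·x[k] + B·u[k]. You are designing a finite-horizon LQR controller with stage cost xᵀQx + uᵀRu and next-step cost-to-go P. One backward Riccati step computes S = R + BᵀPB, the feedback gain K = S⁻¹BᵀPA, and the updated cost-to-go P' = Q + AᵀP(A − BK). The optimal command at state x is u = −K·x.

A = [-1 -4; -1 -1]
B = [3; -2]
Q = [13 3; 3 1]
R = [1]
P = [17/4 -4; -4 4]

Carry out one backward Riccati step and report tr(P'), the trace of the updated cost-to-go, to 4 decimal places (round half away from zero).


BᵀP = [20.7500 -20.0000]
S = R + BᵀPB = [1] + [102.2500] = [103.2500]
BᵀPA = [-0.7500 -63.0000]
K = S⁻¹·BᵀPA = [-0.0073 -0.6102]
A−BK = [-0.9782 -2.1695; -1.0145 -2.2203]
AᵀP(A−BK) = [0.2446 0.5424; 0.5424 1.5593]
P' = Q + AᵀP(A−BK) = [13.2446 3.5424; 3.5424 2.5593]
tr(P') = 15.8039

15.8039


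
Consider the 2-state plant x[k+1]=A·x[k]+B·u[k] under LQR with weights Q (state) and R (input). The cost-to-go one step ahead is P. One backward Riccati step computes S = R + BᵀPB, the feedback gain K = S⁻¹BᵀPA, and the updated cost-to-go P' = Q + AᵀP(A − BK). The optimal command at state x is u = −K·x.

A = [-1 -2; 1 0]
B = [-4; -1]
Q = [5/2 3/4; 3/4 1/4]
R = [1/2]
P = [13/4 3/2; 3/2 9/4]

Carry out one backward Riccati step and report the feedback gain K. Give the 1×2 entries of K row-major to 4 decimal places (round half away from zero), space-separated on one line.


0.0936 0.4345

BᵀP = [-14.5000 -8.2500]
S = R + BᵀPB = [1/2] + [66.2500] = [66.7500]
BᵀPA = [6.2500 29.0000]
K = S⁻¹·BᵀPA = [0.0936 0.4345]
A−BK = [-0.6255 -0.2622; 1.0936 0.4345]
AᵀP(A−BK) = [1.9148 0.7846; 0.7846 0.4007]
P' = Q + AᵀP(A−BK) = [4.4148 1.5346; 1.5346 0.6507]
tr(P') = 5.0655


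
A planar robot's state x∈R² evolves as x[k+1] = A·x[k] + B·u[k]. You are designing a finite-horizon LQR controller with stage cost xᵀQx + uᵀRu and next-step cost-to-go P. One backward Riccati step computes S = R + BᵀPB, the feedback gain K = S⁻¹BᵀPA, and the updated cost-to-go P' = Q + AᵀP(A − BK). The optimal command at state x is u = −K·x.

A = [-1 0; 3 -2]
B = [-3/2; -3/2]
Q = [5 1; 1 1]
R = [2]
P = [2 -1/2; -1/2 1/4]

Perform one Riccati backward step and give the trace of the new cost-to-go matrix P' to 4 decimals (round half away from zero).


BᵀP = [-2.2500 0.3750]
S = R + BᵀPB = [2] + [2.8125] = [4.8125]
BᵀPA = [3.3750 -0.7500]
K = S⁻¹·BᵀPA = [0.7013 -0.1558]
A−BK = [0.0519 -0.2338; 4.0519 -2.2338]
AᵀP(A−BK) = [4.8831 -1.9740; -1.9740 0.8831]
P' = Q + AᵀP(A−BK) = [9.8831 -0.9740; -0.9740 1.8831]
tr(P') = 11.7662

11.7662


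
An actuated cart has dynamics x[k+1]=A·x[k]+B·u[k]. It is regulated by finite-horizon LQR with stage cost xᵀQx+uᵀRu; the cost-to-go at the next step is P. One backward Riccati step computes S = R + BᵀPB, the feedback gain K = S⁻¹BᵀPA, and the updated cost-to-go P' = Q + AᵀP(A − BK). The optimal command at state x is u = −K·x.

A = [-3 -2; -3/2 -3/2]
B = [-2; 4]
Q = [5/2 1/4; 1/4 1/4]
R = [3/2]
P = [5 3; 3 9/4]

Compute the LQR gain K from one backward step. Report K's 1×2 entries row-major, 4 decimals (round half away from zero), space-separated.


BᵀP = [2.0000 3.0000]
S = R + BᵀPB = [3/2] + [8.0000] = [9.5000]
BᵀPA = [-10.5000 -8.5000]
K = S⁻¹·BᵀPA = [-1.1053 -0.8947]
A−BK = [-5.2105 -3.7895; 2.9211 2.0789]
AᵀP(A−BK) = [65.4572 48.1678; 48.1678 35.4572]
P' = Q + AᵀP(A−BK) = [67.9572 48.4178; 48.4178 35.7072]
tr(P') = 103.6645

-1.1053 -0.8947


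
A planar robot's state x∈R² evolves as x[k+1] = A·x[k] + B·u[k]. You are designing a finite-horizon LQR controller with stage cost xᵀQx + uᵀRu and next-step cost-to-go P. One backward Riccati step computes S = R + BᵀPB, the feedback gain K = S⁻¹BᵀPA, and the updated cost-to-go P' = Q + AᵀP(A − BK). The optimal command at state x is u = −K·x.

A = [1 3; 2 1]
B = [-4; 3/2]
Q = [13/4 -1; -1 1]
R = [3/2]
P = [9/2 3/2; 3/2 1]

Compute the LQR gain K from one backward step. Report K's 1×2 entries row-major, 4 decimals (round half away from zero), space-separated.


-0.4286 -0.8961

BᵀP = [-15.7500 -4.5000]
S = R + BᵀPB = [3/2] + [56.2500] = [57.7500]
BᵀPA = [-24.7500 -51.7500]
K = S⁻¹·BᵀPA = [-0.4286 -0.8961]
A−BK = [-0.7143 -0.5844; 2.6429 2.3442]
AᵀP(A−BK) = [3.8929 3.8214; 3.8214 4.1266]
P' = Q + AᵀP(A−BK) = [7.1429 2.8214; 2.8214 5.1266]
tr(P') = 12.2695


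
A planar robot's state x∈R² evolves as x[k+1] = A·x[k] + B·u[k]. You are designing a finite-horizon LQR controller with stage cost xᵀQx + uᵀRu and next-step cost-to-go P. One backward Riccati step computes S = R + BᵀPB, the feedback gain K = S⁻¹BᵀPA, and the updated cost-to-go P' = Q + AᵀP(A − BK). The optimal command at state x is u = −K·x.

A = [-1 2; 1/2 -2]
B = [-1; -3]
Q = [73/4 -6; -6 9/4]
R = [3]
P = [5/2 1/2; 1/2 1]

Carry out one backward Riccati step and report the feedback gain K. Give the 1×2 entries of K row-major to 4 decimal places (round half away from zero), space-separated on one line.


0.1286 -0.0571

BᵀP = [-4.0000 -3.5000]
S = R + BᵀPB = [3] + [14.5000] = [17.5000]
BᵀPA = [2.2500 -1.0000]
K = S⁻¹·BᵀPA = [0.1286 -0.0571]
A−BK = [-0.8714 1.9429; 0.8857 -2.1714]
AᵀP(A−BK) = [1.9607 -4.3714; -4.3714 9.9429]
P' = Q + AᵀP(A−BK) = [20.2107 -10.3714; -10.3714 12.1929]
tr(P') = 32.4036


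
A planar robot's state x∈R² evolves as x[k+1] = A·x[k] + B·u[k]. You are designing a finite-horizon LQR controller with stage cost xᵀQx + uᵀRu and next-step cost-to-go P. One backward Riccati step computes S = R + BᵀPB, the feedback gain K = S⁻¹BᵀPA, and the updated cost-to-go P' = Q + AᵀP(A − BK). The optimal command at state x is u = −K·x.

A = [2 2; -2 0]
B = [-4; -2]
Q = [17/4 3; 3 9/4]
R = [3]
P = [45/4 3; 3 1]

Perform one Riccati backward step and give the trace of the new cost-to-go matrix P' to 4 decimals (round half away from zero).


BᵀP = [-51.0000 -14.0000]
S = R + BᵀPB = [3] + [232.0000] = [235.0000]
BᵀPA = [-74.0000 -102.0000]
K = S⁻¹·BᵀPA = [-0.3149 -0.4340]
A−BK = [0.7404 0.2638; -2.6298 -0.8681]
AᵀP(A−BK) = [1.6979 0.8809; 0.8809 0.7277]
P' = Q + AᵀP(A−BK) = [5.9479 3.8809; 3.8809 2.9777]
tr(P') = 8.9255

8.9255


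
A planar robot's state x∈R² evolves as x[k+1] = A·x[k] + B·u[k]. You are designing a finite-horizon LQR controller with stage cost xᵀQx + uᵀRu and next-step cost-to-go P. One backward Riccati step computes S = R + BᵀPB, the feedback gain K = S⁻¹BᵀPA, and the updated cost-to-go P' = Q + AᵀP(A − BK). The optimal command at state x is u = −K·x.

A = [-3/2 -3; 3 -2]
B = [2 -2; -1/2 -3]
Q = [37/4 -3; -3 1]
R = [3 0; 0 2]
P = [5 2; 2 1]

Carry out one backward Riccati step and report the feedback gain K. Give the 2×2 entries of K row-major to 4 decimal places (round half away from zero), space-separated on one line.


BᵀP = [9.0000 3.5000; -16.0000 -7.0000]
S = R + BᵀPB = [3 0; 0 2] + [16.2500 -28.5000; -28.5000 53.0000] = [19.2500 -28.5000; -28.5000 55.0000]
BᵀPA = [-3.0000 -34.0000; 3.0000 62.0000]
K = S⁻¹·BᵀPA = [-0.3225 -0.4178; -0.1126 0.9108]
A−BK = [-1.0801 -0.3428; 2.5010 0.5233]
AᵀP(A−BK) = [1.6202 0.5142; 0.5142 2.3266]
P' = Q + AᵀP(A−BK) = [10.8702 -2.4858; -2.4858 3.3266]
tr(P') = 14.1968

-0.3225 -0.4178 -0.1126 0.9108


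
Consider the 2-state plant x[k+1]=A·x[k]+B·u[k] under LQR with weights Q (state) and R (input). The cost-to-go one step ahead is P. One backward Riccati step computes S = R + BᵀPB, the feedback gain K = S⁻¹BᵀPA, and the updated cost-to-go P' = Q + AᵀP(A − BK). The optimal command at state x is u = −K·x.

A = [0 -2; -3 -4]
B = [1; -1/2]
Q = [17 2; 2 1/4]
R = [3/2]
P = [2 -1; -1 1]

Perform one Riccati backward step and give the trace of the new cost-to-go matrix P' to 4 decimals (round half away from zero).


BᵀP = [2.5000 -1.5000]
S = R + BᵀPB = [3/2] + [3.2500] = [4.7500]
BᵀPA = [4.5000 1.0000]
K = S⁻¹·BᵀPA = [0.9474 0.2105]
A−BK = [-0.9474 -2.2105; -2.5263 -3.8947]
AᵀP(A−BK) = [4.7368 5.0526; 5.0526 7.7895]
P' = Q + AᵀP(A−BK) = [21.7368 7.0526; 7.0526 8.0395]
tr(P') = 29.7763

29.7763


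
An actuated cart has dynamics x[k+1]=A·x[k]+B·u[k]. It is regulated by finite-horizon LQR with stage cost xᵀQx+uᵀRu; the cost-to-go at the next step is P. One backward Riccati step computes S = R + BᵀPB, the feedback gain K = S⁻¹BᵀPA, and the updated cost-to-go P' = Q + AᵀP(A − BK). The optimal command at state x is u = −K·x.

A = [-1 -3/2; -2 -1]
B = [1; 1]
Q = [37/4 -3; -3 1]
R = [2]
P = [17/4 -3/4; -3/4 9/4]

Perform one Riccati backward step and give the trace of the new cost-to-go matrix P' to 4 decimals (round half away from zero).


BᵀP = [3.5000 1.5000]
S = R + BᵀPB = [2] + [5.0000] = [7.0000]
BᵀPA = [-6.5000 -6.7500]
K = S⁻¹·BᵀPA = [-0.9286 -0.9643]
A−BK = [-0.0714 -0.5357; -1.0714 -0.0357]
AᵀP(A−BK) = [4.2143 1.6071; 1.6071 3.0536]
P' = Q + AᵀP(A−BK) = [13.4643 -1.3929; -1.3929 4.0536]
tr(P') = 17.5179

17.5179


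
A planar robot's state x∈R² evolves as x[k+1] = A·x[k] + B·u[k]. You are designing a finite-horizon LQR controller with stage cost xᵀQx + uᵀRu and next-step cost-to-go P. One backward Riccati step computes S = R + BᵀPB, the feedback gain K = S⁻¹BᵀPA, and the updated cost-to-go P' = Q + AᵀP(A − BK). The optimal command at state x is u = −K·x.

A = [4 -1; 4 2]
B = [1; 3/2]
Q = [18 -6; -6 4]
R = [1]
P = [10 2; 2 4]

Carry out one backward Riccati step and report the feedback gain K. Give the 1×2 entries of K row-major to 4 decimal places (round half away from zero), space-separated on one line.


3.2308 0.1154

BᵀP = [13.0000 8.0000]
S = R + BᵀPB = [1] + [25.0000] = [26.0000]
BᵀPA = [84.0000 3.0000]
K = S⁻¹·BᵀPA = [3.2308 0.1154]
A−BK = [0.7692 -1.1154; -0.8462 1.8269]
AᵀP(A−BK) = [16.6154 -9.6923; -9.6923 17.6538]
P' = Q + AᵀP(A−BK) = [34.6154 -15.6923; -15.6923 21.6538]
tr(P') = 56.2692


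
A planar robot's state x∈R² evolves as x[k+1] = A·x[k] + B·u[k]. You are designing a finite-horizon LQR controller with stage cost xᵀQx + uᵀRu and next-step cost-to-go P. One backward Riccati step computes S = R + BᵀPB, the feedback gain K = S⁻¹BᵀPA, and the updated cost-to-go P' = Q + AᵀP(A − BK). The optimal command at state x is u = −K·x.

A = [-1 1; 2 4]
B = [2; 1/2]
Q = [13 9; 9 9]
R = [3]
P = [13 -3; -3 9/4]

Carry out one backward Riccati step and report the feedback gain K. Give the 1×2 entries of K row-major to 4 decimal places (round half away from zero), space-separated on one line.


BᵀP = [24.5000 -4.8750]
S = R + BᵀPB = [3] + [46.5625] = [49.5625]
BᵀPA = [-34.2500 5.0000]
K = S⁻¹·BᵀPA = [-0.6910 0.1009]
A−BK = [0.3821 0.7982; 2.3455 3.9496]
AᵀP(A−BK) = [10.3317 14.4552; 14.4552 24.4956]
P' = Q + AᵀP(A−BK) = [23.3317 23.4552; 23.4552 33.4956]
tr(P') = 56.8272

-0.6910 0.1009


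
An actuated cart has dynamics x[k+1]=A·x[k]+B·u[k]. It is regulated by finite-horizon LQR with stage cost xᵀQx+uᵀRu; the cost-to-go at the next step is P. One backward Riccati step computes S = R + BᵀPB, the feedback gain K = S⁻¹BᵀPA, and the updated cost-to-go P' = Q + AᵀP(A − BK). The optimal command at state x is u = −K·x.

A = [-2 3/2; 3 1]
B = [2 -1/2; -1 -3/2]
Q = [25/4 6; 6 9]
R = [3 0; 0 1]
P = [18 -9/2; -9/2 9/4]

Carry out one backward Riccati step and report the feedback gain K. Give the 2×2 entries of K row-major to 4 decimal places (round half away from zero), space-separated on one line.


-1.2329 0.4933 -0.7964 -0.7436

BᵀP = [40.5000 -11.2500; -2.2500 -1.1250]
S = R + BᵀPB = [3 0; 0 1] + [92.2500 -3.3750; -3.3750 2.8125] = [95.2500 -3.3750; -3.3750 3.8125]
BᵀPA = [-114.7500 49.5000; 1.1250 -4.5000]
K = S⁻¹·BᵀPA = [-1.2329 0.4933; -0.7964 -0.7436]
A−BK = [0.0677 0.1415; 0.5725 0.3779]
AᵀP(A−BK) = [5.6658 -1.0530; -1.0530 1.4836]
P' = Q + AᵀP(A−BK) = [11.9158 4.9470; 4.9470 10.4836]
tr(P') = 22.3994


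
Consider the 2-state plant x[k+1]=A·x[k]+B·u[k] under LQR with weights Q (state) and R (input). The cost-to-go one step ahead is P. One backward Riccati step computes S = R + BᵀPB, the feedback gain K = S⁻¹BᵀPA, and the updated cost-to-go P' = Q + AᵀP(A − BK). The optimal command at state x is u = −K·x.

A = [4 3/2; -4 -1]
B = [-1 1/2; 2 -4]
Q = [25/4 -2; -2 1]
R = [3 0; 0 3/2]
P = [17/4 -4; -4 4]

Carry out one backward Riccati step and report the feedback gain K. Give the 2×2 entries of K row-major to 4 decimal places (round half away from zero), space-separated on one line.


BᵀP = [-12.2500 12.0000; 18.1250 -18.0000]
S = R + BᵀPB = [3 0; 0 3/2] + [36.2500 -54.1250; -54.1250 81.0625] = [39.2500 -54.1250; -54.1250 82.5625]
BᵀPA = [-97.0000 -30.3750; 144.5000 45.1875]
K = S⁻¹·BᵀPA = [-0.6028 -0.1995; 1.3550 0.4165]
A−BK = [2.7197 1.0922; 2.6257 1.0651]
AᵀP(A−BK) = [5.7288 1.9602; 1.9602 0.6808]
P' = Q + AᵀP(A−BK) = [11.9788 -0.0398; -0.0398 1.6808]
tr(P') = 13.6596

-0.6028 -0.1995 1.3550 0.4165


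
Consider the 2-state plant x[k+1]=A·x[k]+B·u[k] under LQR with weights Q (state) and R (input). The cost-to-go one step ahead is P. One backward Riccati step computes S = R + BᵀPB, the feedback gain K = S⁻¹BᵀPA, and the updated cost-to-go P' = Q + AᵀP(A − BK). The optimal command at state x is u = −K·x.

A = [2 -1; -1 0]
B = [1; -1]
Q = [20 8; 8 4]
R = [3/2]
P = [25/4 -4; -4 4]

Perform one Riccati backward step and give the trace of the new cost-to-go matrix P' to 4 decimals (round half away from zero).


BᵀP = [10.2500 -8.0000]
S = R + BᵀPB = [3/2] + [18.2500] = [19.7500]
BᵀPA = [28.5000 -10.2500]
K = S⁻¹·BᵀPA = [1.4430 -0.5190]
A−BK = [0.5570 -0.4810; 0.4430 -0.5190]
AᵀP(A−BK) = [3.8734 -1.7089; -1.7089 0.9304]
P' = Q + AᵀP(A−BK) = [23.8734 6.2911; 6.2911 4.9304]
tr(P') = 28.8038

28.8038


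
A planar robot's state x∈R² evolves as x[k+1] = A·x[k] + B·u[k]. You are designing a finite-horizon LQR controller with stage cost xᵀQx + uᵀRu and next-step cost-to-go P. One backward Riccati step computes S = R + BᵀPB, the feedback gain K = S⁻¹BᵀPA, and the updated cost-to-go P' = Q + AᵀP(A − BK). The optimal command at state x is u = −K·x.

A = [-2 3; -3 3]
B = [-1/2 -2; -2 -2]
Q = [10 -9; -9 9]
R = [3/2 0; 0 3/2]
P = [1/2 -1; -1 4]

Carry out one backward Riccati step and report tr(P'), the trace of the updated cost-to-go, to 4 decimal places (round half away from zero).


BᵀP = [1.7500 -7.5000; 1.0000 -6.0000]
S = R + BᵀPB = [3/2 0; 0 3/2] + [14.1250 11.5000; 11.5000 10.0000] = [15.6250 11.5000; 11.5000 11.5000]
BᵀPA = [19.0000 -17.2500; 16.0000 -15.0000]
K = S⁻¹·BᵀPA = [0.7273 -0.5455; 0.6640 -0.7589]
A−BK = [-0.3083 1.2095; -0.2174 0.3913]
AᵀP(A−BK) = [1.5573 -1.4941; -1.4941 1.7075]
P' = Q + AᵀP(A−BK) = [11.5573 -10.4941; -10.4941 10.7075]
tr(P') = 22.2648

22.2648


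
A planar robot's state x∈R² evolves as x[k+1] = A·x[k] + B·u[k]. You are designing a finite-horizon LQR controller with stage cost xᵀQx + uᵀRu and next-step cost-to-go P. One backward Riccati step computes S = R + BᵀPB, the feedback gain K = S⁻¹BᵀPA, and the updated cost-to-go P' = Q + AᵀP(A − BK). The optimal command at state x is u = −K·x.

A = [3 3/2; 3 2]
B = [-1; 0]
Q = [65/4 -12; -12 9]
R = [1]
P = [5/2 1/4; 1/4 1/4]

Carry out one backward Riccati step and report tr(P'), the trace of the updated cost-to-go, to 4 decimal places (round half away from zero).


BᵀP = [-2.5000 -0.2500]
S = R + BᵀPB = [1] + [2.5000] = [3.5000]
BᵀPA = [-8.2500 -4.2500]
K = S⁻¹·BᵀPA = [-2.3571 -1.2143]
A−BK = [0.6429 0.2857; 3.0000 2.0000]
AᵀP(A−BK) = [9.8036 5.3571; 5.3571 2.9643]
P' = Q + AᵀP(A−BK) = [26.0536 -6.6429; -6.6429 11.9643]
tr(P') = 38.0179

38.0179


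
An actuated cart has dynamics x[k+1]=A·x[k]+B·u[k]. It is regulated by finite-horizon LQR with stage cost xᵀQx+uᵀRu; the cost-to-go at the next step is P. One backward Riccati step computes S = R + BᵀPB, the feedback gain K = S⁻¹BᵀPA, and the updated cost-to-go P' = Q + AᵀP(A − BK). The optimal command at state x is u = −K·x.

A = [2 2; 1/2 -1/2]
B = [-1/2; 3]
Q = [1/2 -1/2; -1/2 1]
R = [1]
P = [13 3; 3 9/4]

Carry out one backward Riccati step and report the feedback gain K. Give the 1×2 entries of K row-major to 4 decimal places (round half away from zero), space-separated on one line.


0.4919 0.1532

BᵀP = [2.5000 5.2500]
S = R + BᵀPB = [1] + [14.5000] = [15.5000]
BᵀPA = [7.6250 2.3750]
K = S⁻¹·BᵀPA = [0.4919 0.1532]
A−BK = [2.2460 2.0766; -0.9758 -0.9597]
AᵀP(A−BK) = [54.8115 50.2692; 50.2692 46.1986]
P' = Q + AᵀP(A−BK) = [55.3115 49.7692; 49.7692 47.1986]
tr(P') = 102.5101


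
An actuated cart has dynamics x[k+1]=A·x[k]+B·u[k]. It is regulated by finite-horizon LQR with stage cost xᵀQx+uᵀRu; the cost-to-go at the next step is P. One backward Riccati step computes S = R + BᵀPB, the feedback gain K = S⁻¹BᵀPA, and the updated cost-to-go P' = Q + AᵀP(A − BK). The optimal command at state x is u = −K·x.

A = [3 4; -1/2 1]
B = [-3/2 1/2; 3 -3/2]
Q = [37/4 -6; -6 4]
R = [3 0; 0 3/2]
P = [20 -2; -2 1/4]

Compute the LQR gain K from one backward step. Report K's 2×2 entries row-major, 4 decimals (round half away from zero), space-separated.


BᵀP = [-36.0000 3.7500; 13.0000 -1.3750]
S = R + BᵀPB = [3 0; 0 3/2] + [65.2500 -23.6250; -23.6250 8.5625] = [68.2500 -23.6250; -23.6250 10.0625]
BᵀPA = [-109.8750 -140.2500; 39.6875 50.6250]
K = S⁻¹·BᵀPA = [-1.3061 -1.6735; 0.8776 1.1020]
A−BK = [0.6020 0.9388; 4.7347 7.6735]
AᵀP(A−BK) = [7.7245 10.2653; 10.2653 13.7551]
P' = Q + AᵀP(A−BK) = [16.9745 4.2653; 4.2653 17.7551]
tr(P') = 34.7296

-1.3061 -1.6735 0.8776 1.1020


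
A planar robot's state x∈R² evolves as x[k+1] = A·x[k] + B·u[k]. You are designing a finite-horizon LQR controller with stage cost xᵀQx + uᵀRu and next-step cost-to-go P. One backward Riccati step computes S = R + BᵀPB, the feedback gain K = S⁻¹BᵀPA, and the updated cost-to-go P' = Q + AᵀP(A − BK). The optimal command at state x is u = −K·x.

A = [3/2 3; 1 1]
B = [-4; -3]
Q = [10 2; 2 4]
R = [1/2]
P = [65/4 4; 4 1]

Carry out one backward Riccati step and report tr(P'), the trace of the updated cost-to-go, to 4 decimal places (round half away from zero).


BᵀP = [-77.0000 -19.0000]
S = R + BᵀPB = [1/2] + [365.0000] = [365.5000]
BᵀPA = [-134.5000 -250.0000]
K = S⁻¹·BᵀPA = [-0.3680 -0.6840]
A−BK = [0.0280 0.2640; -0.1040 -1.0520]
AᵀP(A−BK) = [0.0680 0.1277; 0.1277 0.2514]
P' = Q + AᵀP(A−BK) = [10.0680 2.1277; 2.1277 4.2514]
tr(P') = 14.3193

14.3193


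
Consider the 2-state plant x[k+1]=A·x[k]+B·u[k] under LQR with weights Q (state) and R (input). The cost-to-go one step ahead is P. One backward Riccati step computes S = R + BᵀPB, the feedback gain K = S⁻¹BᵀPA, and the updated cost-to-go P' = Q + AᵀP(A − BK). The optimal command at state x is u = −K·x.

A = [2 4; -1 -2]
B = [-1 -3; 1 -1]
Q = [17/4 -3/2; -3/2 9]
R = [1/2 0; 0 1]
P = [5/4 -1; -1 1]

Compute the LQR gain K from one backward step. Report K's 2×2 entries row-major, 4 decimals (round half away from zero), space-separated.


BᵀP = [-2.2500 2.0000; -2.7500 2.0000]
S = R + BᵀPB = [1/2 0; 0 1] + [4.2500 4.7500; 4.7500 6.2500] = [4.7500 4.7500; 4.7500 7.2500]
BᵀPA = [-6.5000 -13.0000; -7.5000 -15.0000]
K = S⁻¹·BᵀPA = [-0.9684 -1.9368; -0.4000 -0.8000]
A−BK = [-0.1684 -0.3368; -0.4316 -0.8632]
AᵀP(A−BK) = [0.7053 1.4105; 1.4105 2.8211]
P' = Q + AᵀP(A−BK) = [4.9553 -0.0895; -0.0895 11.8211]
tr(P') = 16.7763

-0.9684 -1.9368 -0.4000 -0.8000


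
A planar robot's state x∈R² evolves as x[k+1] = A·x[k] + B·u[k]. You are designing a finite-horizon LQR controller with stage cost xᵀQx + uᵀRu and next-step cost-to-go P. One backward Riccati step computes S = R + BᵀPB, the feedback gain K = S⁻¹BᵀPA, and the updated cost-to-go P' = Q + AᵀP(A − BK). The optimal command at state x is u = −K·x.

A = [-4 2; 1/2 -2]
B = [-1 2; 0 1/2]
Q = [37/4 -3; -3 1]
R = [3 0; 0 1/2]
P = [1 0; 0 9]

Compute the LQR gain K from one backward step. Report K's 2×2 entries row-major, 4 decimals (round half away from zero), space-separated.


0.6739 -1.0217 -0.6522 -1.0435

BᵀP = [-1.0000 0.0000; 2.0000 4.5000]
S = R + BᵀPB = [3 0; 0 1/2] + [1.0000 -2.0000; -2.0000 6.2500] = [4.0000 -2.0000; -2.0000 6.7500]
BᵀPA = [4.0000 -2.0000; -5.7500 -5.0000]
K = S⁻¹·BᵀPA = [0.6739 -1.0217; -0.6522 -1.0435]
A−BK = [-2.0217 3.0652; 0.8261 -1.4783]
AᵀP(A−BK) = [11.8043 -18.9130; -18.9130 32.7391]
P' = Q + AᵀP(A−BK) = [21.0543 -21.9130; -21.9130 33.7391]
tr(P') = 54.7935


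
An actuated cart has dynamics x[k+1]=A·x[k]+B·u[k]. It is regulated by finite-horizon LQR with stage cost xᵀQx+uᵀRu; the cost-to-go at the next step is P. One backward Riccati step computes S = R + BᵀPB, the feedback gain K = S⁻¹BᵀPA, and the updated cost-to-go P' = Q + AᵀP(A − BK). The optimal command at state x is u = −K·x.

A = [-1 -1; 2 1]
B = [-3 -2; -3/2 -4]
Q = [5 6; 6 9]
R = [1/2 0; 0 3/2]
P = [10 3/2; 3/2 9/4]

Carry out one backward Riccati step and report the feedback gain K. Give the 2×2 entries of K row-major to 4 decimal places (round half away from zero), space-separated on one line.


BᵀP = [-32.2500 -7.8750; -26.0000 -12.0000]
S = R + BᵀPB = [1/2 0; 0 3/2] + [108.5625 96.0000; 96.0000 100.0000] = [109.0625 96.0000; 96.0000 101.5000]
BᵀPA = [16.5000 24.3750; 2.0000 14.0000]
K = S⁻¹·BᵀPA = [0.7998 0.6096; -0.7368 -0.4386]
A−BK = [-0.0741 -0.0485; 0.2526 0.1599]
AᵀP(A−BK) = [1.2765 0.8192; 0.8192 0.5322]
P' = Q + AᵀP(A−BK) = [6.2765 6.8192; 6.8192 9.5322]
tr(P') = 15.8086

0.7998 0.6096 -0.7368 -0.4386


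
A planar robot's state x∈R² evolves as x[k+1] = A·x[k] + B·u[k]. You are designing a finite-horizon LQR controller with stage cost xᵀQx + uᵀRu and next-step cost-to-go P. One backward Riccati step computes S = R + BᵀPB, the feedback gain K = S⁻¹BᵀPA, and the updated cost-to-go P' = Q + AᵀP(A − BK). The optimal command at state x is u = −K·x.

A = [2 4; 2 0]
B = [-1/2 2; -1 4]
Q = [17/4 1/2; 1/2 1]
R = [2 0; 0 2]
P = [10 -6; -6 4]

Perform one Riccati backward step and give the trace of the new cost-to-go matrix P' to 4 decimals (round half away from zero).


147.3452

BᵀP = [1.0000 -1.0000; -4.0000 4.0000]
S = R + BᵀPB = [2 0; 0 2] + [0.5000 -2.0000; -2.0000 8.0000] = [2.5000 -2.0000; -2.0000 10.0000]
BᵀPA = [0.0000 4.0000; 0.0000 -16.0000]
K = S⁻¹·BᵀPA = [0.0000 0.3810; 0.0000 -1.5238]
A−BK = [2.0000 7.2381; 2.0000 6.4762]
AᵀP(A−BK) = [8.0000 32.0000; 32.0000 134.0952]
P' = Q + AᵀP(A−BK) = [12.2500 32.5000; 32.5000 135.0952]
tr(P') = 147.3452


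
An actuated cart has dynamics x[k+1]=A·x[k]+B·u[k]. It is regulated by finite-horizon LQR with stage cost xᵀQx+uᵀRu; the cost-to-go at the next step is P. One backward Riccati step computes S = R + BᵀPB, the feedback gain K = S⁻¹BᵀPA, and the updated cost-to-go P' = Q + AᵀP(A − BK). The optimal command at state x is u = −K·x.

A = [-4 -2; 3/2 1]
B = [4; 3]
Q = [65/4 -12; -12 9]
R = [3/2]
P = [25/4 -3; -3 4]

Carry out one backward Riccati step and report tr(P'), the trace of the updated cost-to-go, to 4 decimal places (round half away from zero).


BᵀP = [16.0000 0.0000]
S = R + BᵀPB = [3/2] + [64.0000] = [65.5000]
BᵀPA = [-64.0000 -32.0000]
K = S⁻¹·BᵀPA = [-0.9771 -0.4885]
A−BK = [-0.0916 -0.0458; 4.4313 2.4656]
AᵀP(A−BK) = [82.4656 45.7328; 45.7328 25.3664]
P' = Q + AᵀP(A−BK) = [98.7156 33.7328; 33.7328 34.3664]
tr(P') = 133.0821

133.0821


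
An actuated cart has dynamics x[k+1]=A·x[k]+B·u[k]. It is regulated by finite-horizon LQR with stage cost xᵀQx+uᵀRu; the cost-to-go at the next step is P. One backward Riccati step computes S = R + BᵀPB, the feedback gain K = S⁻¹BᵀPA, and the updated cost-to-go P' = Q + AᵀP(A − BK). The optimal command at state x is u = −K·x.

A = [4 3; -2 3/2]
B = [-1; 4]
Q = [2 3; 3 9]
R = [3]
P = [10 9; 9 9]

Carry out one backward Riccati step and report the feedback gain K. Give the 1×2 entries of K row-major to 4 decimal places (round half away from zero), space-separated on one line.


BᵀP = [26.0000 27.0000]
S = R + BᵀPB = [3] + [82.0000] = [85.0000]
BᵀPA = [50.0000 118.5000]
K = S⁻¹·BᵀPA = [0.5882 1.3941]
A−BK = [4.5882 4.3941; -4.3529 -4.0765]
AᵀP(A−BK) = [22.5882 23.2941; 23.2941 26.0471]
P' = Q + AᵀP(A−BK) = [24.5882 26.2941; 26.2941 35.0471]
tr(P') = 59.6353

0.5882 1.3941


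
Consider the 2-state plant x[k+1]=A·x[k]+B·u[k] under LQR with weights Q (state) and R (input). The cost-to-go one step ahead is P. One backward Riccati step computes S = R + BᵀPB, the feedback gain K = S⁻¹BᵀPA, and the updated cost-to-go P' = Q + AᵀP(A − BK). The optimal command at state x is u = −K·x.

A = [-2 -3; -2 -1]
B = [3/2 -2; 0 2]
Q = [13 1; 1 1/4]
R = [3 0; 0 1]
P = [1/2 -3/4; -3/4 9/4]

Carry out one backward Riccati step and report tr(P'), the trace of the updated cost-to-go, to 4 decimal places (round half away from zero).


BᵀP = [0.7500 -1.1250; -2.5000 6.0000]
S = R + BᵀPB = [3 0; 0 1] + [1.1250 -3.7500; -3.7500 17.0000] = [4.1250 -3.7500; -3.7500 18.0000]
BᵀPA = [0.7500 -1.1250; -7.0000 1.5000]
K = S⁻¹·BᵀPA = [-0.2118 -0.2430; -0.4330 0.0327]
A−BK = [-2.5483 -2.5701; -1.1340 -1.0654]
AᵀP(A−BK) = [2.1277 1.9112; 1.9112 1.9276]
P' = Q + AᵀP(A−BK) = [15.1277 2.9112; 2.9112 2.1776]
tr(P') = 17.3053

17.3053


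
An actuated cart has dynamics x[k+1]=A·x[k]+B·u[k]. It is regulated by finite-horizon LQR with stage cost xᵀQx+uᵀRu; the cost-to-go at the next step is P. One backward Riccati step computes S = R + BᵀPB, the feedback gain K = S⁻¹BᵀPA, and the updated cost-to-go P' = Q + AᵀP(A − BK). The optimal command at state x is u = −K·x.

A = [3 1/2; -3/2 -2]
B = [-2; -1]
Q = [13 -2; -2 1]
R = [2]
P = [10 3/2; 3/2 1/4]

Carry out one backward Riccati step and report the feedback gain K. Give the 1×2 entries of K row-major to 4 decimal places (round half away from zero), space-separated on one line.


BᵀP = [-21.5000 -3.2500]
S = R + BᵀPB = [2] + [46.2500] = [48.2500]
BᵀPA = [-59.6250 -4.2500]
K = S⁻¹·BᵀPA = [-1.2358 -0.0881]
A−BK = [0.5285 0.3238; -2.7358 -2.0881]
AᵀP(A−BK) = [3.3808 0.3731; 0.3731 0.1256]
P' = Q + AᵀP(A−BK) = [16.3808 -1.6269; -1.6269 1.1256]
tr(P') = 17.5065

-1.2358 -0.0881


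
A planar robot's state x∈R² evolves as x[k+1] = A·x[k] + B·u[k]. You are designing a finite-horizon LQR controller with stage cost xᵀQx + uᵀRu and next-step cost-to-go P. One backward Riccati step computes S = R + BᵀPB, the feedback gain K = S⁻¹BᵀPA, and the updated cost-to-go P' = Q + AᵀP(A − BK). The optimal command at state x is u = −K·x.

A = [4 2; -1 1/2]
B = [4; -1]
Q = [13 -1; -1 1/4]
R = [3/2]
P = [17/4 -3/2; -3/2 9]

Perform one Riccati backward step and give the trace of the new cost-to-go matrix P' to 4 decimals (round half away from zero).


BᵀP = [18.5000 -15.0000]
S = R + BᵀPB = [3/2] + [89.0000] = [90.5000]
BᵀPA = [89.0000 29.5000]
K = S⁻¹·BᵀPA = [0.9834 0.3260]
A−BK = [0.0663 0.6961; -0.0166 0.8260]
AᵀP(A−BK) = [1.4751 0.4890; 0.4890 6.6340]
P' = Q + AᵀP(A−BK) = [14.4751 -0.5110; -0.5110 6.8840]
tr(P') = 21.3591

21.3591


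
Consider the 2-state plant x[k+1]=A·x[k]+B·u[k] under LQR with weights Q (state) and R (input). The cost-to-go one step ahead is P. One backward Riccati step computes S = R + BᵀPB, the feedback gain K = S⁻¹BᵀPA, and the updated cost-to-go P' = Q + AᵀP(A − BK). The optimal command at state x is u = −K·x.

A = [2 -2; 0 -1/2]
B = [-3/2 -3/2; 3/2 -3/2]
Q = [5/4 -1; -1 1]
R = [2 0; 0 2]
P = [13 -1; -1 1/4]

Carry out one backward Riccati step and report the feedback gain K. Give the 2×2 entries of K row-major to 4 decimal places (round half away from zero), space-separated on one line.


-0.6775 0.6214 -0.6064 0.6448

BᵀP = [-21.0000 1.8750; -18.0000 1.1250]
S = R + BᵀPB = [2 0; 0 2] + [34.3125 28.6875; 28.6875 25.3125] = [36.3125 28.6875; 28.6875 27.3125]
BᵀPA = [-42.0000 41.0625; -36.0000 35.4375]
K = S⁻¹·BᵀPA = [-0.6775 0.6214; -0.6064 0.6448]
A−BK = [0.0740 -0.1007; 0.1066 -0.4650]
AᵀP(A−BK) = [1.7120 -1.6883; -1.6883 1.6960]
P' = Q + AᵀP(A−BK) = [2.9620 -2.6883; -2.6883 2.6960]
tr(P') = 5.6580


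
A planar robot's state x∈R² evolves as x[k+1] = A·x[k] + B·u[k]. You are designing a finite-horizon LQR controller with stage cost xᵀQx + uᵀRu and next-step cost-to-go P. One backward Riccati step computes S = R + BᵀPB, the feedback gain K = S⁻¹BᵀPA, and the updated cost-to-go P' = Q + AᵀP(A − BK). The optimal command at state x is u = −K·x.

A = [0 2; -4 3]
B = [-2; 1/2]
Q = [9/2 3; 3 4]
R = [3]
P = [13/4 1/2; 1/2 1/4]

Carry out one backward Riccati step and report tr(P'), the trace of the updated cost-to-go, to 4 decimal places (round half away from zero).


BᵀP = [-6.2500 -0.8750]
S = R + BᵀPB = [3] + [12.0625] = [15.0625]
BᵀPA = [3.5000 -15.1250]
K = S⁻¹·BᵀPA = [0.2324 -1.0041]
A−BK = [0.4647 -0.0083; -4.1162 3.5021]
AᵀP(A−BK) = [3.1867 -3.4855; -3.4855 6.0622]
P' = Q + AᵀP(A−BK) = [7.6867 -0.4855; -0.4855 10.0622]
tr(P') = 17.7490

17.7490


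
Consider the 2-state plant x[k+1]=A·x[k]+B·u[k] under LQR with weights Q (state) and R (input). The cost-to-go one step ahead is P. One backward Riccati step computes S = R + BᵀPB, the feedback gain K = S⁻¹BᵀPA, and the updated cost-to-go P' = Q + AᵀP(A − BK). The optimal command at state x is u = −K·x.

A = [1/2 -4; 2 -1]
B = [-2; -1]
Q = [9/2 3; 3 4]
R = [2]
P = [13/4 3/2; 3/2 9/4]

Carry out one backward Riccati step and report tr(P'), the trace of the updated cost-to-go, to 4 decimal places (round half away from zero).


18.8394

BᵀP = [-8.0000 -5.2500]
S = R + BᵀPB = [2] + [21.2500] = [23.2500]
BᵀPA = [-14.5000 37.2500]
K = S⁻¹·BᵀPA = [-0.6237 1.6022]
A−BK = [-0.7473 -0.7957; 1.3763 0.6022]
AᵀP(A−BK) = [3.7695 -0.5188; -0.5188 6.5699]
P' = Q + AᵀP(A−BK) = [8.2695 2.4812; 2.4812 10.5699]
tr(P') = 18.8394


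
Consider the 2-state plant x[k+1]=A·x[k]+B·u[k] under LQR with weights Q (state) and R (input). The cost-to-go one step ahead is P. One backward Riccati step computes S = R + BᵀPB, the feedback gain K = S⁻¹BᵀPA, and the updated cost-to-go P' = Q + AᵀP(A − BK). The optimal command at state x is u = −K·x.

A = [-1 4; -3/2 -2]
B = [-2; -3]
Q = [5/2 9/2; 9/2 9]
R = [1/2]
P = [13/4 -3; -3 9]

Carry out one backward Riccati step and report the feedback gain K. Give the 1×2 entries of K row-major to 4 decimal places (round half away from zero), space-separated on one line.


BᵀP = [2.5000 -21.0000]
S = R + BᵀPB = [1/2] + [58.0000] = [58.5000]
BᵀPA = [29.0000 52.0000]
K = S⁻¹·BᵀPA = [0.4957 0.8889]
A−BK = [-0.0085 5.7778; -0.0128 0.6667]
AᵀP(A−BK) = [0.1239 0.2222; 0.2222 89.7778]
P' = Q + AᵀP(A−BK) = [2.6239 4.7222; 4.7222 98.7778]
tr(P') = 101.4017

0.4957 0.8889


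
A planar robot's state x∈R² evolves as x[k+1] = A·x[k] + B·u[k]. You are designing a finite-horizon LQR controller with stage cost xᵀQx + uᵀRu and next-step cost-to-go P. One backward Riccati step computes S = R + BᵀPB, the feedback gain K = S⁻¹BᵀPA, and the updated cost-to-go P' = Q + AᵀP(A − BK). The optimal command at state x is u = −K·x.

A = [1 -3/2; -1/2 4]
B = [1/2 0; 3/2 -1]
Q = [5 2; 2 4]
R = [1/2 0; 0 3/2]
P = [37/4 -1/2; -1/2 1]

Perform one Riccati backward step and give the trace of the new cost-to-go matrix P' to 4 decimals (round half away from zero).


45.8186

BᵀP = [3.8750 1.2500; 0.5000 -1.0000]
S = R + BᵀPB = [1/2 0; 0 3/2] + [3.8125 -1.2500; -1.2500 1.0000] = [4.3125 -1.2500; -1.2500 2.5000]
BᵀPA = [3.2500 -0.8125; 1.0000 -4.7500]
K = S⁻¹·BᵀPA = [1.0169 -0.8644; 0.9085 -2.3322]
A−BK = [0.4915 -1.0678; -1.1169 2.9644]
AᵀP(A−BK) = [5.7864 -13.1085; -13.1085 31.0322]
P' = Q + AᵀP(A−BK) = [10.7864 -11.1085; -11.1085 35.0322]
tr(P') = 45.8186


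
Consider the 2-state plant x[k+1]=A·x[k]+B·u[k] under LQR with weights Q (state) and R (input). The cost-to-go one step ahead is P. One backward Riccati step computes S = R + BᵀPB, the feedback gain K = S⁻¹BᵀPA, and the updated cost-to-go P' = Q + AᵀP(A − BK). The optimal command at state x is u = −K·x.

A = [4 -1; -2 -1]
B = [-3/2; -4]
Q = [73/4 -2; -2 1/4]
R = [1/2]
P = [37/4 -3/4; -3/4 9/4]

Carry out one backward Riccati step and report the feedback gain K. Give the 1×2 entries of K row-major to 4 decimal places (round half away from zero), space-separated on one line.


-0.5744 0.3881

BᵀP = [-10.8750 -7.8750]
S = R + BᵀPB = [1/2] + [47.8125] = [48.3125]
BᵀPA = [-27.7500 18.7500]
K = S⁻¹·BᵀPA = [-0.5744 0.3881]
A−BK = [3.1384 -0.4179; -4.2975 0.5524]
AᵀP(A−BK) = [153.0608 -20.2303; -20.2303 2.7232]
P' = Q + AᵀP(A−BK) = [171.3108 -22.2303; -22.2303 2.9732]
tr(P') = 174.2840


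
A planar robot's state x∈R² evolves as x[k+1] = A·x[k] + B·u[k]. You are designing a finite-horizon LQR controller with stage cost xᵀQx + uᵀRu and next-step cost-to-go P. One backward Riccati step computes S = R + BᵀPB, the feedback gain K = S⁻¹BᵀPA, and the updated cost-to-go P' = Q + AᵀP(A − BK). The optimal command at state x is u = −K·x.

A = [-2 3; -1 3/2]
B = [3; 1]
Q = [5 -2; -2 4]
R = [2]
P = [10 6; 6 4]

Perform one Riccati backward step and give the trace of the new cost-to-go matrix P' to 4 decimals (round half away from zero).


12.4470

BᵀP = [36.0000 22.0000]
S = R + BᵀPB = [2] + [130.0000] = [132.0000]
BᵀPA = [-94.0000 141.0000]
K = S⁻¹·BᵀPA = [-0.7121 1.0682]
A−BK = [0.1364 -0.2045; -0.2879 0.4318]
AᵀP(A−BK) = [1.0606 -1.5909; -1.5909 2.3864]
P' = Q + AᵀP(A−BK) = [6.0606 -3.5909; -3.5909 6.3864]
tr(P') = 12.4470


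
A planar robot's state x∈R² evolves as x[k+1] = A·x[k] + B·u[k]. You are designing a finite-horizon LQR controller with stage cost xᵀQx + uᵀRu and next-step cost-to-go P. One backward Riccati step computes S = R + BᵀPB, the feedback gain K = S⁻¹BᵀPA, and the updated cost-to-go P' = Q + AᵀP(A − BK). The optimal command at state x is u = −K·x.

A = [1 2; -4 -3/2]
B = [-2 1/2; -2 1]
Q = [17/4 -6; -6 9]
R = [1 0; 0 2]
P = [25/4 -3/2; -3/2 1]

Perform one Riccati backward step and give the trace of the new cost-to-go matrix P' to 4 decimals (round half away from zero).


BᵀP = [-9.5000 1.0000; 1.6250 0.2500]
S = R + BᵀPB = [1 0; 0 2] + [17.0000 -3.7500; -3.7500 1.0625] = [18.0000 -3.7500; -3.7500 3.0625]
BᵀPA = [-13.5000 -20.5000; 0.6250 2.8750]
K = S⁻¹·BᵀPA = [-0.9498 -1.2664; -0.9589 -0.6119]
A−BK = [-0.4201 -0.2268; -4.9406 -3.4209]
AᵀP(A−BK) = [22.0274 16.0365; 16.0365 12.0487]
P' = Q + AᵀP(A−BK) = [26.2774 10.0365; 10.0365 21.0487]
tr(P') = 47.3261

47.3261


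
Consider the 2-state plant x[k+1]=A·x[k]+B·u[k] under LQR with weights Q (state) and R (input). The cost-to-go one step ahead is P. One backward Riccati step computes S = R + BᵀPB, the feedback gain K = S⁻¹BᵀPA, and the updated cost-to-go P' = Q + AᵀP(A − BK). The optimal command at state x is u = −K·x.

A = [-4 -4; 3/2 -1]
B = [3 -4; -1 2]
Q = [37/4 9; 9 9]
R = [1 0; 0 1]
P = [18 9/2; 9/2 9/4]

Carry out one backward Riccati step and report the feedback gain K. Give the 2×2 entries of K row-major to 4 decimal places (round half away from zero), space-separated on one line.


-0.5900 -1.5650 0.5672 -0.0405

BᵀP = [49.5000 11.2500; -63.0000 -13.5000]
S = R + BᵀPB = [1 0; 0 1] + [137.2500 -175.5000; -175.5000 225.0000] = [138.2500 -175.5000; -175.5000 226.0000]
BᵀPA = [-181.1250 -209.2500; 231.7500 265.5000]
K = S⁻¹·BᵀPA = [-0.5900 -1.5650; 0.5672 -0.0405]
A−BK = [0.0391 0.5329; -0.2245 -2.4840]
AᵀP(A−BK) = [0.7319 1.5549; 1.5549 9.5318]
P' = Q + AᵀP(A−BK) = [9.9819 10.5549; 10.5549 18.5318]
tr(P') = 28.5136


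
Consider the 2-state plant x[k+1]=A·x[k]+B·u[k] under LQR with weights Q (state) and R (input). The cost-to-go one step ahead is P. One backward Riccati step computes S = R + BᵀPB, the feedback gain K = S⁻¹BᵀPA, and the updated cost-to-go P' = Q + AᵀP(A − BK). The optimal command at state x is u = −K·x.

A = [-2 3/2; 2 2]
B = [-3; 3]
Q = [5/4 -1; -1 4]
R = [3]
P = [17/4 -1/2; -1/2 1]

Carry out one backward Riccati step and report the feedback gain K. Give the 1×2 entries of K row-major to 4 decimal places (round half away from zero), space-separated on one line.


BᵀP = [-14.2500 4.5000]
S = R + BᵀPB = [3] + [56.2500] = [59.2500]
BᵀPA = [37.5000 -12.3750]
K = S⁻¹·BᵀPA = [0.6329 -0.2089]
A−BK = [-0.1013 0.8734; 0.1013 2.6266]
AᵀP(A−BK) = [1.2658 -0.4177; -0.4177 7.9778]
P' = Q + AᵀP(A−BK) = [2.5158 -1.4177; -1.4177 11.9778]
tr(P') = 14.4937

0.6329 -0.2089


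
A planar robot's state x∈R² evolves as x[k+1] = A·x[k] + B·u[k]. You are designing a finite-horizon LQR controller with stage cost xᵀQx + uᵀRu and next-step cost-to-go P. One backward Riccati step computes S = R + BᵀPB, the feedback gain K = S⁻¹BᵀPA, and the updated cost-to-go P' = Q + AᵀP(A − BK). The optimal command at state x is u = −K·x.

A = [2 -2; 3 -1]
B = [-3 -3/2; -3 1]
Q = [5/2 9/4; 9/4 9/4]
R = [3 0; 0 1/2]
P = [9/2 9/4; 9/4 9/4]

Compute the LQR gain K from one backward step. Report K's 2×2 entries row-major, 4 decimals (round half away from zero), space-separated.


-0.8121 0.4520 0.2170 0.4078

BᵀP = [-20.2500 -13.5000; -4.5000 -1.1250]
S = R + BᵀPB = [3 0; 0 1/2] + [101.2500 16.8750; 16.8750 5.6250] = [104.2500 16.8750; 16.8750 6.1250]
BᵀPA = [-81.0000 54.0000; -12.3750 10.1250]
K = S⁻¹·BᵀPA = [-0.8121 0.4520; 0.2170 0.4078]
A−BK = [-0.1108 -0.0323; 0.3466 -0.0519]
AᵀP(A−BK) = [2.1549 -1.0935; -1.0935 0.7143]
P' = Q + AᵀP(A−BK) = [4.6549 1.1565; 1.1565 2.9643]
tr(P') = 7.6192


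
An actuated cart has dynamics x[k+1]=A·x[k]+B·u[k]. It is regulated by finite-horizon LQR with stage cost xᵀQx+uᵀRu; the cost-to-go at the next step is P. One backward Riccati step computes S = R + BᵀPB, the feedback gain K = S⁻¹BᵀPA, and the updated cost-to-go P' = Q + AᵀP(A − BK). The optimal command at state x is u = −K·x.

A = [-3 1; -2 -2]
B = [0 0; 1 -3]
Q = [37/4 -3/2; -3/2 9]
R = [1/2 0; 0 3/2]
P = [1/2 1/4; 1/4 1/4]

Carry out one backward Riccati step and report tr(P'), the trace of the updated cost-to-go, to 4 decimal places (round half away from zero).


22.9167

BᵀP = [0.2500 0.2500; -0.7500 -0.7500]
S = R + BᵀPB = [1/2 0; 0 3/2] + [0.2500 -0.7500; -0.7500 2.2500] = [0.7500 -0.7500; -0.7500 3.7500]
BᵀPA = [-1.2500 -0.2500; 3.7500 0.7500]
K = S⁻¹·BᵀPA = [-0.8333 -0.1667; 0.8333 0.1667]
A−BK = [-3.0000 1.0000; 1.3333 -1.3333]
AᵀP(A−BK) = [4.3333 -0.3333; -0.3333 0.3333]
P' = Q + AᵀP(A−BK) = [13.5833 -1.8333; -1.8333 9.3333]
tr(P') = 22.9167


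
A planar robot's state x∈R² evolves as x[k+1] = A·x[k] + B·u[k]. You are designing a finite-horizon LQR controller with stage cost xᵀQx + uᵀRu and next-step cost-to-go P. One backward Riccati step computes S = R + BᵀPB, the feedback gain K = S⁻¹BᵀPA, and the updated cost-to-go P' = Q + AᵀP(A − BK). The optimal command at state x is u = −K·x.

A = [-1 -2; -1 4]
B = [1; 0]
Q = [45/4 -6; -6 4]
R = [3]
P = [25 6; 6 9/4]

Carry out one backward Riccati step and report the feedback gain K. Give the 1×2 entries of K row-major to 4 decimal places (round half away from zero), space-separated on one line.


-1.1071 -0.9286

BᵀP = [25.0000 6.0000]
S = R + BᵀPB = [3] + [25.0000] = [28.0000]
BᵀPA = [-31.0000 -26.0000]
K = S⁻¹·BᵀPA = [-1.1071 -0.9286]
A−BK = [0.1071 -1.0714; -1.0000 4.0000]
AᵀP(A−BK) = [4.9286 0.2143; 0.2143 15.8571]
P' = Q + AᵀP(A−BK) = [16.1786 -5.7857; -5.7857 19.8571]
tr(P') = 36.0357
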